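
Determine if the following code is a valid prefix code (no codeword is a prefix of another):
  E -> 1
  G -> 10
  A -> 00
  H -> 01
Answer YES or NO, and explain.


Checking each pair (does one codeword prefix another?):
  E='1' vs G='10': prefix -- VIOLATION

NO -- this is NOT a valid prefix code. E (1) is a prefix of G (10).


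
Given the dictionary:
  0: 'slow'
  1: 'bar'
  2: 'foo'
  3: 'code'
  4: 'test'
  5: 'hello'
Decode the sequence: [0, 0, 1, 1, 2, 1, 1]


Look up each index in the dictionary:
  0 -> 'slow'
  0 -> 'slow'
  1 -> 'bar'
  1 -> 'bar'
  2 -> 'foo'
  1 -> 'bar'
  1 -> 'bar'

Decoded: "slow slow bar bar foo bar bar"


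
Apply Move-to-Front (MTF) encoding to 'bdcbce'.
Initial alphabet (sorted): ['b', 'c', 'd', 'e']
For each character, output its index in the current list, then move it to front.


MTF encoding:
'b': index 0 in ['b', 'c', 'd', 'e'] -> ['b', 'c', 'd', 'e']
'd': index 2 in ['b', 'c', 'd', 'e'] -> ['d', 'b', 'c', 'e']
'c': index 2 in ['d', 'b', 'c', 'e'] -> ['c', 'd', 'b', 'e']
'b': index 2 in ['c', 'd', 'b', 'e'] -> ['b', 'c', 'd', 'e']
'c': index 1 in ['b', 'c', 'd', 'e'] -> ['c', 'b', 'd', 'e']
'e': index 3 in ['c', 'b', 'd', 'e'] -> ['e', 'c', 'b', 'd']


Output: [0, 2, 2, 2, 1, 3]


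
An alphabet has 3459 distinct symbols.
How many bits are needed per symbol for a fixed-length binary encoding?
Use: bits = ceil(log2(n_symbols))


log2(3459) = 11.7561
Bracket: 2^11 = 2048 < 3459 <= 2^12 = 4096
So ceil(log2(3459)) = 12

bits = ceil(log2(3459)) = ceil(11.7561) = 12 bits


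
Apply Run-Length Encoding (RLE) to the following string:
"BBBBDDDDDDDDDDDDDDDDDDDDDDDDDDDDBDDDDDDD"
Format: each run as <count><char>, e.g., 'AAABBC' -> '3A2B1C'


Scanning runs left to right:
  i=0: run of 'B' x 4 -> '4B'
  i=4: run of 'D' x 28 -> '28D'
  i=32: run of 'B' x 1 -> '1B'
  i=33: run of 'D' x 7 -> '7D'

RLE = 4B28D1B7D


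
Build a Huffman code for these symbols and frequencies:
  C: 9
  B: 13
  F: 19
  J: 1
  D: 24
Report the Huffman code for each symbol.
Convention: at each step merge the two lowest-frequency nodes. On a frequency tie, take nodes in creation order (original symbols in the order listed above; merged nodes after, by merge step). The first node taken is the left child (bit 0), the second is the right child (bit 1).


Huffman tree construction:
Step 1: Merge J(1) + C(9) = 10
Step 2: Merge (J+C)(10) + B(13) = 23
Step 3: Merge F(19) + ((J+C)+B)(23) = 42
Step 4: Merge D(24) + (F+((J+C)+B))(42) = 66
Read each symbol's code off the tree from the root (left child = 0, right child = 1).

Codes:
  C: 1101 (length 4)
  B: 111 (length 3)
  F: 10 (length 2)
  J: 1100 (length 4)
  D: 0 (length 1)
Average code length: 141/66 = 2.1364 bits/symbol


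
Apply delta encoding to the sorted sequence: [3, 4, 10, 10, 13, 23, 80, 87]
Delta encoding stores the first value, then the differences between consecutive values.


First value: 3
Deltas:
  4 - 3 = 1
  10 - 4 = 6
  10 - 10 = 0
  13 - 10 = 3
  23 - 13 = 10
  80 - 23 = 57
  87 - 80 = 7


Delta encoded: [3, 1, 6, 0, 3, 10, 57, 7]


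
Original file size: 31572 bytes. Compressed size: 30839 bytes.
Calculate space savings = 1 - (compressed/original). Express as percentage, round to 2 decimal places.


ratio = compressed/original = 30839/31572 = 0.976783
savings = 1 - ratio = 1 - 0.976783 = 0.023217
as a percentage: 0.023217 * 100 = 2.32%

Space savings = 1 - 30839/31572 = 2.32%


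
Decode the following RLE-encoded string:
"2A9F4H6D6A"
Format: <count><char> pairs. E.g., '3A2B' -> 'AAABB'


Expanding each <count><char> pair:
  2A -> 'AA'
  9F -> 'FFFFFFFFF'
  4H -> 'HHHH'
  6D -> 'DDDDDD'
  6A -> 'AAAAAA'

Decoded = AAFFFFFFFFFHHHHDDDDDDAAAAAA


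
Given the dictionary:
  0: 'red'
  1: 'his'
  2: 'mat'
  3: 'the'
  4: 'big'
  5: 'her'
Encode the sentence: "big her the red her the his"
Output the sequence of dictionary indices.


Look up each word in the dictionary:
  'big' -> 4
  'her' -> 5
  'the' -> 3
  'red' -> 0
  'her' -> 5
  'the' -> 3
  'his' -> 1

Encoded: [4, 5, 3, 0, 5, 3, 1]


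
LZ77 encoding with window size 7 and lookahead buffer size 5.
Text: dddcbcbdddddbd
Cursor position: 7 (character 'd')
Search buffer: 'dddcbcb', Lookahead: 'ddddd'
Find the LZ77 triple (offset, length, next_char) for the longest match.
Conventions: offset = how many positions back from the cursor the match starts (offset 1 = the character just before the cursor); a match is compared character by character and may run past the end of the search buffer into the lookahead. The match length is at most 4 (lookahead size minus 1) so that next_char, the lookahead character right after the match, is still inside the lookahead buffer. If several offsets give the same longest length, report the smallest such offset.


Try each offset into the search buffer:
  offset=1 (pos 6, char 'b'): match length 0
  offset=2 (pos 5, char 'c'): match length 0
  offset=3 (pos 4, char 'b'): match length 0
  offset=4 (pos 3, char 'c'): match length 0
  offset=5 (pos 2, char 'd'): match length 1
  offset=6 (pos 1, char 'd'): match length 2
  offset=7 (pos 0, char 'd'): match length 3
Longest match has length 3 at offset 7.
next_char = character at position 7 + 3 = 10 -> 'd'

Best match: offset=7, length=3 (matching 'ddd' starting at position 0)
LZ77 triple: (7, 3, 'd')


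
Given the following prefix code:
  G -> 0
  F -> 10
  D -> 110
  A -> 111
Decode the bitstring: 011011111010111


Decoding step by step:
Bits 0 -> G
Bits 110 -> D
Bits 111 -> A
Bits 110 -> D
Bits 10 -> F
Bits 111 -> A


Decoded message: GDADFA


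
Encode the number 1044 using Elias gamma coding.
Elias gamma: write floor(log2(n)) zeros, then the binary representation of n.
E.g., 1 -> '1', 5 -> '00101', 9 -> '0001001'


num_bits = floor(log2(1044)) + 1 = 11
leading_zeros = num_bits - 1 = 10
binary(1044) = 10000010100

Elias gamma(1044) = '0000000000' + '10000010100' = 000000000010000010100 (21 bits)


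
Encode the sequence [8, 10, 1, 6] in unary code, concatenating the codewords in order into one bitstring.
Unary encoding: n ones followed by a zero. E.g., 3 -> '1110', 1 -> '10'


Encode each number as n ones followed by a terminating 0:
  8 -> 111111110 (9 bits)
  10 -> 11111111110 (11 bits)
  1 -> 10 (2 bits)
  6 -> 1111110 (7 bits)
Total length = 9 + 11 + 2 + 7 = 29 bits.

Unary([8, 10, 1, 6]) = 11111111011111111110101111110 (29 bits)


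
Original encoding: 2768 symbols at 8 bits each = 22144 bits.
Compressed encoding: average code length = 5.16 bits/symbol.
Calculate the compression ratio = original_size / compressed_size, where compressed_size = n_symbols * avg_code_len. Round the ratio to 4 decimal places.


original_size = n_symbols * orig_bits = 2768 * 8 = 22144 bits
compressed_size = n_symbols * avg_code_len = 2768 * 5.16 = 14282.88 bits
ratio = original_size / compressed_size = 22144 / 14282.88 = 1.5504

Compression ratio = 1.5504


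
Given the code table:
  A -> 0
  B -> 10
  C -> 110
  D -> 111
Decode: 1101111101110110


Decoding:
110 -> C
111 -> D
110 -> C
111 -> D
0 -> A
110 -> C


Result: CDCDAC


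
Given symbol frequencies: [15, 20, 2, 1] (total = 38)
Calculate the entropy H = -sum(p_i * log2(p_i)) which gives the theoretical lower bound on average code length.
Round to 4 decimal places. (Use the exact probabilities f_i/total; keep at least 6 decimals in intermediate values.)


Per-symbol terms -p_i * log2(p_i) with p_i = f_i/38:
  p = 15/38 = 0.394737: log2(p) = -1.341037, -p*log2(p) = 0.529357
  p = 20/38 = 0.526316: log2(p) = -0.925999, -p*log2(p) = 0.487368
  p = 2/38 = 0.052632: log2(p) = -4.247928, -p*log2(p) = 0.223575
  p = 1/38 = 0.026316: log2(p) = -5.247928, -p*log2(p) = 0.138103
H = 0.529357 + 0.487368 + 0.223575 + 0.138103 = 1.378403

H = 1.3784 bits/symbol


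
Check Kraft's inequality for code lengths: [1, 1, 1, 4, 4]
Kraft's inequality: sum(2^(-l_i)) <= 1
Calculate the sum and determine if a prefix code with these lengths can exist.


Sum = 2^(-1) + 2^(-1) + 2^(-1) + 2^(-4) + 2^(-4)
    = 0.5 + 0.5 + 0.5 + 0.0625 + 0.0625
    = 26/16 = 1.625
Since 1.625 > 1, Kraft's inequality is NOT satisfied.
A prefix code with these lengths CANNOT exist.

Kraft sum = 1.625. Not satisfied.


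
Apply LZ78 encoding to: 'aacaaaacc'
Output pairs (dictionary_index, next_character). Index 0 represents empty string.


LZ78 encoding steps:
Dictionary: {0: ''}
Step 1: w='' (idx 0), next='a' -> output (0, 'a'), add 'a' as idx 1
Step 2: w='a' (idx 1), next='c' -> output (1, 'c'), add 'ac' as idx 2
Step 3: w='a' (idx 1), next='a' -> output (1, 'a'), add 'aa' as idx 3
Step 4: w='aa' (idx 3), next='c' -> output (3, 'c'), add 'aac' as idx 4
Step 5: w='' (idx 0), next='c' -> output (0, 'c'), add 'c' as idx 5


Encoded: [(0, 'a'), (1, 'c'), (1, 'a'), (3, 'c'), (0, 'c')]


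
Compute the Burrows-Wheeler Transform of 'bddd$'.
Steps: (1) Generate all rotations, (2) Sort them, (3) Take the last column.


Rotations (sorted):
  0: $bddd -> last char: d
  1: bddd$ -> last char: $
  2: d$bdd -> last char: d
  3: dd$bd -> last char: d
  4: ddd$b -> last char: b


BWT = d$ddb


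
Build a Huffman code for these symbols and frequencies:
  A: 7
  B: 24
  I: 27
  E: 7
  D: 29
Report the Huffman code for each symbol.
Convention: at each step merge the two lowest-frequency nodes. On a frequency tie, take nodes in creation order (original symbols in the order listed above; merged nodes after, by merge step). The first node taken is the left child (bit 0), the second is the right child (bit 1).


Huffman tree construction:
Step 1: Merge A(7) + E(7) = 14
Step 2: Merge (A+E)(14) + B(24) = 38
Step 3: Merge I(27) + D(29) = 56
Step 4: Merge ((A+E)+B)(38) + (I+D)(56) = 94
Read each symbol's code off the tree from the root (left child = 0, right child = 1).

Codes:
  A: 000 (length 3)
  B: 01 (length 2)
  I: 10 (length 2)
  E: 001 (length 3)
  D: 11 (length 2)
Average code length: 202/94 = 2.1489 bits/symbol


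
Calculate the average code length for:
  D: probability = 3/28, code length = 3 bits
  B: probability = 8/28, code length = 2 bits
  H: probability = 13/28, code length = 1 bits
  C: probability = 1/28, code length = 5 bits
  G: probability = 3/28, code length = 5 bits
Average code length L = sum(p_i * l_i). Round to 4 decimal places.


Weighted contributions p_i * l_i:
  D: (3/28) * 3 = 9/28
  B: (8/28) * 2 = 16/28
  H: (13/28) * 1 = 13/28
  C: (1/28) * 5 = 5/28
  G: (3/28) * 5 = 15/28
Sum = (9 + 16 + 13 + 5 + 15)/28 = 58/28

L = 58/28 = 2.0714 bits/symbol


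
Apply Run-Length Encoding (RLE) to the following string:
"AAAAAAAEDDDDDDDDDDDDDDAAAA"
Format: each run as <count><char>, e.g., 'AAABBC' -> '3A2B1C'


Scanning runs left to right:
  i=0: run of 'A' x 7 -> '7A'
  i=7: run of 'E' x 1 -> '1E'
  i=8: run of 'D' x 14 -> '14D'
  i=22: run of 'A' x 4 -> '4A'

RLE = 7A1E14D4A


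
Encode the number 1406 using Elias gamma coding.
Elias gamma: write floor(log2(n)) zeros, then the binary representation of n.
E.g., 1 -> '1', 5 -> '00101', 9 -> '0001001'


num_bits = floor(log2(1406)) + 1 = 11
leading_zeros = num_bits - 1 = 10
binary(1406) = 10101111110

Elias gamma(1406) = '0000000000' + '10101111110' = 000000000010101111110 (21 bits)


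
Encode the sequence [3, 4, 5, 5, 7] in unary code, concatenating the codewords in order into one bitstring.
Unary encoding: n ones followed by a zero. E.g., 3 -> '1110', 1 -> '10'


Encode each number as n ones followed by a terminating 0:
  3 -> 1110 (4 bits)
  4 -> 11110 (5 bits)
  5 -> 111110 (6 bits)
  5 -> 111110 (6 bits)
  7 -> 11111110 (8 bits)
Total length = 4 + 5 + 6 + 6 + 8 = 29 bits.

Unary([3, 4, 5, 5, 7]) = 11101111011111011111011111110 (29 bits)


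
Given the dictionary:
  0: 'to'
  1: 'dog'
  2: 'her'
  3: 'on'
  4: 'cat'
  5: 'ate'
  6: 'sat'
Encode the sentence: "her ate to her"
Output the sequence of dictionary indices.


Look up each word in the dictionary:
  'her' -> 2
  'ate' -> 5
  'to' -> 0
  'her' -> 2

Encoded: [2, 5, 0, 2]


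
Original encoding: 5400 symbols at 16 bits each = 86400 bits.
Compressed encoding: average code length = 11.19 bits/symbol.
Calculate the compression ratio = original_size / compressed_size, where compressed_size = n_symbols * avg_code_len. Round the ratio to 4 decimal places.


original_size = n_symbols * orig_bits = 5400 * 16 = 86400 bits
compressed_size = n_symbols * avg_code_len = 5400 * 11.19 = 60426.0 bits
ratio = original_size / compressed_size = 86400 / 60426.0 = 1.4298

Compression ratio = 1.4298


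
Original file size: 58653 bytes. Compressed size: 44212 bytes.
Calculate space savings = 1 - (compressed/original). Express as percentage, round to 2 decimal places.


ratio = compressed/original = 44212/58653 = 0.753789
savings = 1 - ratio = 1 - 0.753789 = 0.246211
as a percentage: 0.246211 * 100 = 24.62%

Space savings = 1 - 44212/58653 = 24.62%


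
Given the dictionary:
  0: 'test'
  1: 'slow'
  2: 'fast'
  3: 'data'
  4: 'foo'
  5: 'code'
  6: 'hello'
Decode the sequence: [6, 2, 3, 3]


Look up each index in the dictionary:
  6 -> 'hello'
  2 -> 'fast'
  3 -> 'data'
  3 -> 'data'

Decoded: "hello fast data data"


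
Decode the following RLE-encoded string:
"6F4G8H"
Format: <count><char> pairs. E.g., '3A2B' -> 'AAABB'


Expanding each <count><char> pair:
  6F -> 'FFFFFF'
  4G -> 'GGGG'
  8H -> 'HHHHHHHH'

Decoded = FFFFFFGGGGHHHHHHHH


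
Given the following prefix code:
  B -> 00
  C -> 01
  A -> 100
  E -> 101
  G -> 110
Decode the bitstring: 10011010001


Decoding step by step:
Bits 100 -> A
Bits 110 -> G
Bits 100 -> A
Bits 01 -> C


Decoded message: AGAC


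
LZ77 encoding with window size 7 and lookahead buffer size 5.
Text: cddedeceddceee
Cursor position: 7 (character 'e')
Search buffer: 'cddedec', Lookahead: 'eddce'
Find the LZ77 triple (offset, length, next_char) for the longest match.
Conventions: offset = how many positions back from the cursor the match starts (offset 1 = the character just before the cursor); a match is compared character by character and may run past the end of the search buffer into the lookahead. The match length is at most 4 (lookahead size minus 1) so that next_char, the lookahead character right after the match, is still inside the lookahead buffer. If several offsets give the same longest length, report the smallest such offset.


Try each offset into the search buffer:
  offset=1 (pos 6, char 'c'): match length 0
  offset=2 (pos 5, char 'e'): match length 1
  offset=3 (pos 4, char 'd'): match length 0
  offset=4 (pos 3, char 'e'): match length 2
  offset=5 (pos 2, char 'd'): match length 0
  offset=6 (pos 1, char 'd'): match length 0
  offset=7 (pos 0, char 'c'): match length 0
Longest match has length 2 at offset 4.
next_char = character at position 7 + 2 = 9 -> 'd'

Best match: offset=4, length=2 (matching 'ed' starting at position 3)
LZ77 triple: (4, 2, 'd')


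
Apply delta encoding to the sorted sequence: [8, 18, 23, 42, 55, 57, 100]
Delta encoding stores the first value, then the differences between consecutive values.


First value: 8
Deltas:
  18 - 8 = 10
  23 - 18 = 5
  42 - 23 = 19
  55 - 42 = 13
  57 - 55 = 2
  100 - 57 = 43


Delta encoded: [8, 10, 5, 19, 13, 2, 43]


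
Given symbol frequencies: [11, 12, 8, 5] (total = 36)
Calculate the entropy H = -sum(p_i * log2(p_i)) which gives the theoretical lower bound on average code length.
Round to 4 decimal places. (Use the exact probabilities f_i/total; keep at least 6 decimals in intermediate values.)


Per-symbol terms -p_i * log2(p_i) with p_i = f_i/36:
  p = 11/36 = 0.305556: log2(p) = -1.710493, -p*log2(p) = 0.522651
  p = 12/36 = 0.333333: log2(p) = -1.584963, -p*log2(p) = 0.528321
  p = 8/36 = 0.222222: log2(p) = -2.169925, -p*log2(p) = 0.482206
  p = 5/36 = 0.138889: log2(p) = -2.847997, -p*log2(p) = 0.395555
H = 0.522651 + 0.528321 + 0.482206 + 0.395555 = 1.928733

H = 1.9287 bits/symbol


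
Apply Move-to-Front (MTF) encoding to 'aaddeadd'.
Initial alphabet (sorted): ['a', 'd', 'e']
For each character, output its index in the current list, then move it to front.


MTF encoding:
'a': index 0 in ['a', 'd', 'e'] -> ['a', 'd', 'e']
'a': index 0 in ['a', 'd', 'e'] -> ['a', 'd', 'e']
'd': index 1 in ['a', 'd', 'e'] -> ['d', 'a', 'e']
'd': index 0 in ['d', 'a', 'e'] -> ['d', 'a', 'e']
'e': index 2 in ['d', 'a', 'e'] -> ['e', 'd', 'a']
'a': index 2 in ['e', 'd', 'a'] -> ['a', 'e', 'd']
'd': index 2 in ['a', 'e', 'd'] -> ['d', 'a', 'e']
'd': index 0 in ['d', 'a', 'e'] -> ['d', 'a', 'e']


Output: [0, 0, 1, 0, 2, 2, 2, 0]


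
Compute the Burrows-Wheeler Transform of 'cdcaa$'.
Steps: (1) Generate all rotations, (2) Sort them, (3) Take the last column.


Rotations (sorted):
  0: $cdcaa -> last char: a
  1: a$cdca -> last char: a
  2: aa$cdc -> last char: c
  3: caa$cd -> last char: d
  4: cdcaa$ -> last char: $
  5: dcaa$c -> last char: c


BWT = aacd$c


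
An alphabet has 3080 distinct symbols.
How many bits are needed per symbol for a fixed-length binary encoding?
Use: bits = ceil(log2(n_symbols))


log2(3080) = 11.5887
Bracket: 2^11 = 2048 < 3080 <= 2^12 = 4096
So ceil(log2(3080)) = 12

bits = ceil(log2(3080)) = ceil(11.5887) = 12 bits


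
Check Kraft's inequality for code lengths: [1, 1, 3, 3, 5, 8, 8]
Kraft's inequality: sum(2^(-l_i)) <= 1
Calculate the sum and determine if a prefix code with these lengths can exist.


Sum = 2^(-1) + 2^(-1) + 2^(-3) + 2^(-3) + 2^(-5) + 2^(-8) + 2^(-8)
    = 0.5 + 0.5 + 0.125 + 0.125 + 0.03125 + 0.00390625 + 0.00390625
    = 330/256 = 1.2890625
Since 1.2890625 > 1, Kraft's inequality is NOT satisfied.
A prefix code with these lengths CANNOT exist.

Kraft sum = 1.2890625. Not satisfied.


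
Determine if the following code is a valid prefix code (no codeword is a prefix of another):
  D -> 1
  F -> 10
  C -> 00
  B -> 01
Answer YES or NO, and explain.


Checking each pair (does one codeword prefix another?):
  D='1' vs F='10': prefix -- VIOLATION

NO -- this is NOT a valid prefix code. D (1) is a prefix of F (10).


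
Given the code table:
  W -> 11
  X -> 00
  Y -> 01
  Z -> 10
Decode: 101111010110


Decoding:
10 -> Z
11 -> W
11 -> W
01 -> Y
01 -> Y
10 -> Z


Result: ZWWYYZ


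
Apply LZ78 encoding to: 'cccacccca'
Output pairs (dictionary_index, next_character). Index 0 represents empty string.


LZ78 encoding steps:
Dictionary: {0: ''}
Step 1: w='' (idx 0), next='c' -> output (0, 'c'), add 'c' as idx 1
Step 2: w='c' (idx 1), next='c' -> output (1, 'c'), add 'cc' as idx 2
Step 3: w='' (idx 0), next='a' -> output (0, 'a'), add 'a' as idx 3
Step 4: w='cc' (idx 2), next='c' -> output (2, 'c'), add 'ccc' as idx 4
Step 5: w='c' (idx 1), next='a' -> output (1, 'a'), add 'ca' as idx 5


Encoded: [(0, 'c'), (1, 'c'), (0, 'a'), (2, 'c'), (1, 'a')]


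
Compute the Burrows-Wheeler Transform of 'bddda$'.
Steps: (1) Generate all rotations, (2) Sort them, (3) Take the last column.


Rotations (sorted):
  0: $bddda -> last char: a
  1: a$bddd -> last char: d
  2: bddda$ -> last char: $
  3: da$bdd -> last char: d
  4: dda$bd -> last char: d
  5: ddda$b -> last char: b


BWT = ad$ddb


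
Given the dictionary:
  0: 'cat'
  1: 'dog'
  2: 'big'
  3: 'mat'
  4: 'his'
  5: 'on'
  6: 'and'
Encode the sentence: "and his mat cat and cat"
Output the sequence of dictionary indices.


Look up each word in the dictionary:
  'and' -> 6
  'his' -> 4
  'mat' -> 3
  'cat' -> 0
  'and' -> 6
  'cat' -> 0

Encoded: [6, 4, 3, 0, 6, 0]


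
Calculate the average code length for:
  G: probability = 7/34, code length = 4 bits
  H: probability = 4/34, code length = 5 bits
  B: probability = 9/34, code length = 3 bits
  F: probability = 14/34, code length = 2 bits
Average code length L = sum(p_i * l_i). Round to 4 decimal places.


Weighted contributions p_i * l_i:
  G: (7/34) * 4 = 28/34
  H: (4/34) * 5 = 20/34
  B: (9/34) * 3 = 27/34
  F: (14/34) * 2 = 28/34
Sum = (28 + 20 + 27 + 28)/34 = 103/34

L = 103/34 = 3.0294 bits/symbol


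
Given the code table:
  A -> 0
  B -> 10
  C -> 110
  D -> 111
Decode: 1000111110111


Decoding:
10 -> B
0 -> A
0 -> A
111 -> D
110 -> C
111 -> D


Result: BAADCD


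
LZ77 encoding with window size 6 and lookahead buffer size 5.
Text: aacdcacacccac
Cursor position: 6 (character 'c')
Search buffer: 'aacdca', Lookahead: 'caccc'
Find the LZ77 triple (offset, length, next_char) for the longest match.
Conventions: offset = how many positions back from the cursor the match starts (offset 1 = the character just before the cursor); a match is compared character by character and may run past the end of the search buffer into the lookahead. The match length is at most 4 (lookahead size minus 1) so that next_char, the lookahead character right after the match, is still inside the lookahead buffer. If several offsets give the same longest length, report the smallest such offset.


Try each offset into the search buffer:
  offset=1 (pos 5, char 'a'): match length 0
  offset=2 (pos 4, char 'c'): match length 3
  offset=3 (pos 3, char 'd'): match length 0
  offset=4 (pos 2, char 'c'): match length 1
  offset=5 (pos 1, char 'a'): match length 0
  offset=6 (pos 0, char 'a'): match length 0
Longest match has length 3 at offset 2.
next_char = character at position 6 + 3 = 9 -> 'c'

Best match: offset=2, length=3 (matching 'cac' starting at position 4)
LZ77 triple: (2, 3, 'c')


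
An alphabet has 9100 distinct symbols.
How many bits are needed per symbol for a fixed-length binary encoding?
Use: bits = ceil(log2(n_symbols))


log2(9100) = 13.1517
Bracket: 2^13 = 8192 < 9100 <= 2^14 = 16384
So ceil(log2(9100)) = 14

bits = ceil(log2(9100)) = ceil(13.1517) = 14 bits


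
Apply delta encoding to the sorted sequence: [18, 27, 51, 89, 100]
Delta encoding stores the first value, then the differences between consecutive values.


First value: 18
Deltas:
  27 - 18 = 9
  51 - 27 = 24
  89 - 51 = 38
  100 - 89 = 11


Delta encoded: [18, 9, 24, 38, 11]


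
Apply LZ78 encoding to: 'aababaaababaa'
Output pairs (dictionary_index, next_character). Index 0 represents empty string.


LZ78 encoding steps:
Dictionary: {0: ''}
Step 1: w='' (idx 0), next='a' -> output (0, 'a'), add 'a' as idx 1
Step 2: w='a' (idx 1), next='b' -> output (1, 'b'), add 'ab' as idx 2
Step 3: w='ab' (idx 2), next='a' -> output (2, 'a'), add 'aba' as idx 3
Step 4: w='a' (idx 1), next='a' -> output (1, 'a'), add 'aa' as idx 4
Step 5: w='' (idx 0), next='b' -> output (0, 'b'), add 'b' as idx 5
Step 6: w='aba' (idx 3), next='a' -> output (3, 'a'), add 'abaa' as idx 6


Encoded: [(0, 'a'), (1, 'b'), (2, 'a'), (1, 'a'), (0, 'b'), (3, 'a')]


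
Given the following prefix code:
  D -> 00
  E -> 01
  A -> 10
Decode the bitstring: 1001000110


Decoding step by step:
Bits 10 -> A
Bits 01 -> E
Bits 00 -> D
Bits 01 -> E
Bits 10 -> A


Decoded message: AEDEA


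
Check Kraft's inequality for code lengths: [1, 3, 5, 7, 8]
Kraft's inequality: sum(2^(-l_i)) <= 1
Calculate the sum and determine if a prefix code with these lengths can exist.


Sum = 2^(-1) + 2^(-3) + 2^(-5) + 2^(-7) + 2^(-8)
    = 0.5 + 0.125 + 0.03125 + 0.0078125 + 0.00390625
    = 171/256 = 0.66796875
Since 0.66796875 <= 1, Kraft's inequality IS satisfied.
A prefix code with these lengths CAN exist.

Kraft sum = 0.66796875. Satisfied.


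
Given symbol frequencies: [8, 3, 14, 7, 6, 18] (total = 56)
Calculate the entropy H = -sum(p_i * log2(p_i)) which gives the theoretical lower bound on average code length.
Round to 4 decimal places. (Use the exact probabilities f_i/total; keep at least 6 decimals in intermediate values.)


Per-symbol terms -p_i * log2(p_i) with p_i = f_i/56:
  p = 8/56 = 0.142857: log2(p) = -2.807355, -p*log2(p) = 0.401051
  p = 3/56 = 0.053571: log2(p) = -4.222392, -p*log2(p) = 0.226200
  p = 14/56 = 0.250000: log2(p) = -2.000000, -p*log2(p) = 0.500000
  p = 7/56 = 0.125000: log2(p) = -3.000000, -p*log2(p) = 0.375000
  p = 6/56 = 0.107143: log2(p) = -3.222392, -p*log2(p) = 0.345256
  p = 18/56 = 0.321429: log2(p) = -1.637430, -p*log2(p) = 0.526317
H = 0.401051 + 0.226200 + 0.500000 + 0.375000 + 0.345256 + 0.526317 = 2.373824

H = 2.3738 bits/symbol


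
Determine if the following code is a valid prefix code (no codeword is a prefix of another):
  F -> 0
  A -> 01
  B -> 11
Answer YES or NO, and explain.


Checking each pair (does one codeword prefix another?):
  F='0' vs A='01': prefix -- VIOLATION

NO -- this is NOT a valid prefix code. F (0) is a prefix of A (01).


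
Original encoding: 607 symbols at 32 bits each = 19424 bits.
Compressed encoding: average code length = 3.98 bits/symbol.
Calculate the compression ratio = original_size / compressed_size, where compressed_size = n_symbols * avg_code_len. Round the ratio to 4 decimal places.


original_size = n_symbols * orig_bits = 607 * 32 = 19424 bits
compressed_size = n_symbols * avg_code_len = 607 * 3.98 = 2415.86 bits
ratio = original_size / compressed_size = 19424 / 2415.86 = 8.0402

Compression ratio = 8.0402


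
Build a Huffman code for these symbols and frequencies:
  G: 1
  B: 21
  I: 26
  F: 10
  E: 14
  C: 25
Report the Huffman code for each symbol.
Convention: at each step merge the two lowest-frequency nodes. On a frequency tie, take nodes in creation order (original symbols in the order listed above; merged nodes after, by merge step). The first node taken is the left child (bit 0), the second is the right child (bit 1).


Huffman tree construction:
Step 1: Merge G(1) + F(10) = 11
Step 2: Merge (G+F)(11) + E(14) = 25
Step 3: Merge B(21) + C(25) = 46
Step 4: Merge ((G+F)+E)(25) + I(26) = 51
Step 5: Merge (B+C)(46) + (((G+F)+E)+I)(51) = 97
Read each symbol's code off the tree from the root (left child = 0, right child = 1).

Codes:
  G: 1000 (length 4)
  B: 00 (length 2)
  I: 11 (length 2)
  F: 1001 (length 4)
  E: 101 (length 3)
  C: 01 (length 2)
Average code length: 230/97 = 2.3711 bits/symbol


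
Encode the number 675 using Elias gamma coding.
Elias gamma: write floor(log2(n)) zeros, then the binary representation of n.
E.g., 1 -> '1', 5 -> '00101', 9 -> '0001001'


num_bits = floor(log2(675)) + 1 = 10
leading_zeros = num_bits - 1 = 9
binary(675) = 1010100011

Elias gamma(675) = '000000000' + '1010100011' = 0000000001010100011 (19 bits)


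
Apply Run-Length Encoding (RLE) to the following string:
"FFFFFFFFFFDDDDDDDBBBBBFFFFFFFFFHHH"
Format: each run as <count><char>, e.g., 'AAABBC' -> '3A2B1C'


Scanning runs left to right:
  i=0: run of 'F' x 10 -> '10F'
  i=10: run of 'D' x 7 -> '7D'
  i=17: run of 'B' x 5 -> '5B'
  i=22: run of 'F' x 9 -> '9F'
  i=31: run of 'H' x 3 -> '3H'

RLE = 10F7D5B9F3H


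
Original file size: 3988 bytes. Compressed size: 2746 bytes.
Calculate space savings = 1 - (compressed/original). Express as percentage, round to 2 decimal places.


ratio = compressed/original = 2746/3988 = 0.688566
savings = 1 - ratio = 1 - 0.688566 = 0.311434
as a percentage: 0.311434 * 100 = 31.14%

Space savings = 1 - 2746/3988 = 31.14%


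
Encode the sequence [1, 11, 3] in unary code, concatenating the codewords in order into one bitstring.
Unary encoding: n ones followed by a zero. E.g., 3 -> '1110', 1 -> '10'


Encode each number as n ones followed by a terminating 0:
  1 -> 10 (2 bits)
  11 -> 111111111110 (12 bits)
  3 -> 1110 (4 bits)
Total length = 2 + 12 + 4 = 18 bits.

Unary([1, 11, 3]) = 101111111111101110 (18 bits)


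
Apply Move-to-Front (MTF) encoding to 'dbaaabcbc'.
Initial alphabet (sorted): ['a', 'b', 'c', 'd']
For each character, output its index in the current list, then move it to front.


MTF encoding:
'd': index 3 in ['a', 'b', 'c', 'd'] -> ['d', 'a', 'b', 'c']
'b': index 2 in ['d', 'a', 'b', 'c'] -> ['b', 'd', 'a', 'c']
'a': index 2 in ['b', 'd', 'a', 'c'] -> ['a', 'b', 'd', 'c']
'a': index 0 in ['a', 'b', 'd', 'c'] -> ['a', 'b', 'd', 'c']
'a': index 0 in ['a', 'b', 'd', 'c'] -> ['a', 'b', 'd', 'c']
'b': index 1 in ['a', 'b', 'd', 'c'] -> ['b', 'a', 'd', 'c']
'c': index 3 in ['b', 'a', 'd', 'c'] -> ['c', 'b', 'a', 'd']
'b': index 1 in ['c', 'b', 'a', 'd'] -> ['b', 'c', 'a', 'd']
'c': index 1 in ['b', 'c', 'a', 'd'] -> ['c', 'b', 'a', 'd']


Output: [3, 2, 2, 0, 0, 1, 3, 1, 1]


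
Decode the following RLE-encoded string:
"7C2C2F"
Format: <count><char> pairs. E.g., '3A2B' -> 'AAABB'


Expanding each <count><char> pair:
  7C -> 'CCCCCCC'
  2C -> 'CC'
  2F -> 'FF'

Decoded = CCCCCCCCCFF


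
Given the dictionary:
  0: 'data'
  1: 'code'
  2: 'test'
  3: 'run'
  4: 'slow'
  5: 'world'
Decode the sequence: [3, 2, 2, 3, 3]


Look up each index in the dictionary:
  3 -> 'run'
  2 -> 'test'
  2 -> 'test'
  3 -> 'run'
  3 -> 'run'

Decoded: "run test test run run"


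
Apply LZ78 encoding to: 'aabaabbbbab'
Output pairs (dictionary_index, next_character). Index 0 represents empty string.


LZ78 encoding steps:
Dictionary: {0: ''}
Step 1: w='' (idx 0), next='a' -> output (0, 'a'), add 'a' as idx 1
Step 2: w='a' (idx 1), next='b' -> output (1, 'b'), add 'ab' as idx 2
Step 3: w='a' (idx 1), next='a' -> output (1, 'a'), add 'aa' as idx 3
Step 4: w='' (idx 0), next='b' -> output (0, 'b'), add 'b' as idx 4
Step 5: w='b' (idx 4), next='b' -> output (4, 'b'), add 'bb' as idx 5
Step 6: w='b' (idx 4), next='a' -> output (4, 'a'), add 'ba' as idx 6
Step 7: w='b' (idx 4), end of input -> output (4, '')


Encoded: [(0, 'a'), (1, 'b'), (1, 'a'), (0, 'b'), (4, 'b'), (4, 'a'), (4, '')]


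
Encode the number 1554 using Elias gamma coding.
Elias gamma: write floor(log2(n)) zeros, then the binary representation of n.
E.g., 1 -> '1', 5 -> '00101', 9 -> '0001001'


num_bits = floor(log2(1554)) + 1 = 11
leading_zeros = num_bits - 1 = 10
binary(1554) = 11000010010

Elias gamma(1554) = '0000000000' + '11000010010' = 000000000011000010010 (21 bits)


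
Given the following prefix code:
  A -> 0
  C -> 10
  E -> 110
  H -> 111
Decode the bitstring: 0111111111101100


Decoding step by step:
Bits 0 -> A
Bits 111 -> H
Bits 111 -> H
Bits 111 -> H
Bits 10 -> C
Bits 110 -> E
Bits 0 -> A


Decoded message: AHHHCEA


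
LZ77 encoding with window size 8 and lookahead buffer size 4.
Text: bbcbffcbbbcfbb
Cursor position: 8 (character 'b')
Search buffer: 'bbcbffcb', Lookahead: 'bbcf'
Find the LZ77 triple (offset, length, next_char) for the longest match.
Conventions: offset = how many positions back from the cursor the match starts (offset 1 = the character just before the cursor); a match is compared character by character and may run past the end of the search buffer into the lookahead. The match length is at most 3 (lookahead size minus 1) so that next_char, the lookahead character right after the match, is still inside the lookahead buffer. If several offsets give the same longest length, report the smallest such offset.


Try each offset into the search buffer:
  offset=1 (pos 7, char 'b'): match length 2
  offset=2 (pos 6, char 'c'): match length 0
  offset=3 (pos 5, char 'f'): match length 0
  offset=4 (pos 4, char 'f'): match length 0
  offset=5 (pos 3, char 'b'): match length 1
  offset=6 (pos 2, char 'c'): match length 0
  offset=7 (pos 1, char 'b'): match length 1
  offset=8 (pos 0, char 'b'): match length 3
Longest match has length 3 at offset 8.
next_char = character at position 8 + 3 = 11 -> 'f'

Best match: offset=8, length=3 (matching 'bbc' starting at position 0)
LZ77 triple: (8, 3, 'f')


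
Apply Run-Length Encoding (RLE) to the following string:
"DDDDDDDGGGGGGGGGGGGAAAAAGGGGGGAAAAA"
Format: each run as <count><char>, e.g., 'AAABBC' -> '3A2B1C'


Scanning runs left to right:
  i=0: run of 'D' x 7 -> '7D'
  i=7: run of 'G' x 12 -> '12G'
  i=19: run of 'A' x 5 -> '5A'
  i=24: run of 'G' x 6 -> '6G'
  i=30: run of 'A' x 5 -> '5A'

RLE = 7D12G5A6G5A


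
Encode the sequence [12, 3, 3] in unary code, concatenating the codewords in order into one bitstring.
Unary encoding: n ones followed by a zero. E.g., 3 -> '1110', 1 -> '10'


Encode each number as n ones followed by a terminating 0:
  12 -> 1111111111110 (13 bits)
  3 -> 1110 (4 bits)
  3 -> 1110 (4 bits)
Total length = 13 + 4 + 4 = 21 bits.

Unary([12, 3, 3]) = 111111111111011101110 (21 bits)


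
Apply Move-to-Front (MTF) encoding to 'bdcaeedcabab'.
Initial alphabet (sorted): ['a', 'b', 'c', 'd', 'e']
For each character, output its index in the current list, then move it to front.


MTF encoding:
'b': index 1 in ['a', 'b', 'c', 'd', 'e'] -> ['b', 'a', 'c', 'd', 'e']
'd': index 3 in ['b', 'a', 'c', 'd', 'e'] -> ['d', 'b', 'a', 'c', 'e']
'c': index 3 in ['d', 'b', 'a', 'c', 'e'] -> ['c', 'd', 'b', 'a', 'e']
'a': index 3 in ['c', 'd', 'b', 'a', 'e'] -> ['a', 'c', 'd', 'b', 'e']
'e': index 4 in ['a', 'c', 'd', 'b', 'e'] -> ['e', 'a', 'c', 'd', 'b']
'e': index 0 in ['e', 'a', 'c', 'd', 'b'] -> ['e', 'a', 'c', 'd', 'b']
'd': index 3 in ['e', 'a', 'c', 'd', 'b'] -> ['d', 'e', 'a', 'c', 'b']
'c': index 3 in ['d', 'e', 'a', 'c', 'b'] -> ['c', 'd', 'e', 'a', 'b']
'a': index 3 in ['c', 'd', 'e', 'a', 'b'] -> ['a', 'c', 'd', 'e', 'b']
'b': index 4 in ['a', 'c', 'd', 'e', 'b'] -> ['b', 'a', 'c', 'd', 'e']
'a': index 1 in ['b', 'a', 'c', 'd', 'e'] -> ['a', 'b', 'c', 'd', 'e']
'b': index 1 in ['a', 'b', 'c', 'd', 'e'] -> ['b', 'a', 'c', 'd', 'e']


Output: [1, 3, 3, 3, 4, 0, 3, 3, 3, 4, 1, 1]


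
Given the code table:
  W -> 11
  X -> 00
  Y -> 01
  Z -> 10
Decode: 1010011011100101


Decoding:
10 -> Z
10 -> Z
01 -> Y
10 -> Z
11 -> W
10 -> Z
01 -> Y
01 -> Y


Result: ZZYZWZYY


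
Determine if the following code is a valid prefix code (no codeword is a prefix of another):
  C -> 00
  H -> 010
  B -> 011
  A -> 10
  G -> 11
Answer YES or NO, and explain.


Checking each pair (does one codeword prefix another?):
  C='00' vs H='010': no prefix
  C='00' vs B='011': no prefix
  C='00' vs A='10': no prefix
  C='00' vs G='11': no prefix
  H='010' vs C='00': no prefix
  H='010' vs B='011': no prefix
  H='010' vs A='10': no prefix
  H='010' vs G='11': no prefix
  B='011' vs C='00': no prefix
  B='011' vs H='010': no prefix
  B='011' vs A='10': no prefix
  B='011' vs G='11': no prefix
  A='10' vs C='00': no prefix
  A='10' vs H='010': no prefix
  A='10' vs B='011': no prefix
  A='10' vs G='11': no prefix
  G='11' vs C='00': no prefix
  G='11' vs H='010': no prefix
  G='11' vs B='011': no prefix
  G='11' vs A='10': no prefix
No violation found over all pairs.

YES -- this is a valid prefix code. No codeword is a prefix of any other codeword.


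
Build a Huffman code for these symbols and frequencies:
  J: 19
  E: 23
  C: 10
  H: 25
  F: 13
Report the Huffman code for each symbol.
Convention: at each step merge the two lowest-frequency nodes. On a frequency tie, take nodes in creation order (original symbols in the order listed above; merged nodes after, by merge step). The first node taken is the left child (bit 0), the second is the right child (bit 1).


Huffman tree construction:
Step 1: Merge C(10) + F(13) = 23
Step 2: Merge J(19) + E(23) = 42
Step 3: Merge (C+F)(23) + H(25) = 48
Step 4: Merge (J+E)(42) + ((C+F)+H)(48) = 90
Read each symbol's code off the tree from the root (left child = 0, right child = 1).

Codes:
  J: 00 (length 2)
  E: 01 (length 2)
  C: 100 (length 3)
  H: 11 (length 2)
  F: 101 (length 3)
Average code length: 203/90 = 2.2556 bits/symbol


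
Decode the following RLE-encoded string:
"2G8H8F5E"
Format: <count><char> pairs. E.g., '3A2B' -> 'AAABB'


Expanding each <count><char> pair:
  2G -> 'GG'
  8H -> 'HHHHHHHH'
  8F -> 'FFFFFFFF'
  5E -> 'EEEEE'

Decoded = GGHHHHHHHHFFFFFFFFEEEEE


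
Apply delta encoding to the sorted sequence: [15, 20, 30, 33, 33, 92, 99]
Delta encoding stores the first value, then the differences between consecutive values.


First value: 15
Deltas:
  20 - 15 = 5
  30 - 20 = 10
  33 - 30 = 3
  33 - 33 = 0
  92 - 33 = 59
  99 - 92 = 7


Delta encoded: [15, 5, 10, 3, 0, 59, 7]


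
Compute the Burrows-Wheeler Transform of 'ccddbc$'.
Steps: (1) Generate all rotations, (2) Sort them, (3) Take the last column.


Rotations (sorted):
  0: $ccddbc -> last char: c
  1: bc$ccdd -> last char: d
  2: c$ccddb -> last char: b
  3: ccddbc$ -> last char: $
  4: cddbc$c -> last char: c
  5: dbc$ccd -> last char: d
  6: ddbc$cc -> last char: c


BWT = cdb$cdc


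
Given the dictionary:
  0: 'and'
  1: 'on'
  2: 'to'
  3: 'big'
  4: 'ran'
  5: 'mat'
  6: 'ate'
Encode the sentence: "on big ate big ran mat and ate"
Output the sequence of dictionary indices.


Look up each word in the dictionary:
  'on' -> 1
  'big' -> 3
  'ate' -> 6
  'big' -> 3
  'ran' -> 4
  'mat' -> 5
  'and' -> 0
  'ate' -> 6

Encoded: [1, 3, 6, 3, 4, 5, 0, 6]


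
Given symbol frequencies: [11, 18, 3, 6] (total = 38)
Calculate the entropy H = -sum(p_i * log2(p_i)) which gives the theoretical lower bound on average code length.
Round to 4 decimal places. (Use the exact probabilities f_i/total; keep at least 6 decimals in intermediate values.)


Per-symbol terms -p_i * log2(p_i) with p_i = f_i/38:
  p = 11/38 = 0.289474: log2(p) = -1.788496, -p*log2(p) = 0.517722
  p = 18/38 = 0.473684: log2(p) = -1.078003, -p*log2(p) = 0.510633
  p = 3/38 = 0.078947: log2(p) = -3.662965, -p*log2(p) = 0.289181
  p = 6/38 = 0.157895: log2(p) = -2.662965, -p*log2(p) = 0.420468
H = 0.517722 + 0.510633 + 0.289181 + 0.420468 = 1.738004

H = 1.738 bits/symbol


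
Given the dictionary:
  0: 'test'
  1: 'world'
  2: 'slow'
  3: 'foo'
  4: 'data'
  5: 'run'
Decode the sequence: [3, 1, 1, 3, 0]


Look up each index in the dictionary:
  3 -> 'foo'
  1 -> 'world'
  1 -> 'world'
  3 -> 'foo'
  0 -> 'test'

Decoded: "foo world world foo test"


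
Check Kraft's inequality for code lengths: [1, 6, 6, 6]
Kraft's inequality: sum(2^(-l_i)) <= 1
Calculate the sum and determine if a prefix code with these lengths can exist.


Sum = 2^(-1) + 2^(-6) + 2^(-6) + 2^(-6)
    = 0.5 + 0.015625 + 0.015625 + 0.015625
    = 35/64 = 0.546875
Since 0.546875 <= 1, Kraft's inequality IS satisfied.
A prefix code with these lengths CAN exist.

Kraft sum = 0.546875. Satisfied.


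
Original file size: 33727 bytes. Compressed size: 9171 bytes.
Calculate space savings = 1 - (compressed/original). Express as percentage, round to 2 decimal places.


ratio = compressed/original = 9171/33727 = 0.271919
savings = 1 - ratio = 1 - 0.271919 = 0.728081
as a percentage: 0.728081 * 100 = 72.81%

Space savings = 1 - 9171/33727 = 72.81%


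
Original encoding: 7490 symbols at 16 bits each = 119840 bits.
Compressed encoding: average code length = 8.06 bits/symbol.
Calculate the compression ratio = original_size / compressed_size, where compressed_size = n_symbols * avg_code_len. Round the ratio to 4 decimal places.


original_size = n_symbols * orig_bits = 7490 * 16 = 119840 bits
compressed_size = n_symbols * avg_code_len = 7490 * 8.06 = 60369.4 bits
ratio = original_size / compressed_size = 119840 / 60369.4 = 1.9851

Compression ratio = 1.9851


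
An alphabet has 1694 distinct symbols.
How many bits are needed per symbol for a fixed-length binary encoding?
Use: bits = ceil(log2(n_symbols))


log2(1694) = 10.7262
Bracket: 2^10 = 1024 < 1694 <= 2^11 = 2048
So ceil(log2(1694)) = 11

bits = ceil(log2(1694)) = ceil(10.7262) = 11 bits


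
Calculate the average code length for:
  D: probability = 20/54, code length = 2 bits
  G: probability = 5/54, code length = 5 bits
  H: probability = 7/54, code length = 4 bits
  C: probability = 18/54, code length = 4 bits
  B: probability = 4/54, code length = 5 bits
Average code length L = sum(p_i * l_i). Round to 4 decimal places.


Weighted contributions p_i * l_i:
  D: (20/54) * 2 = 40/54
  G: (5/54) * 5 = 25/54
  H: (7/54) * 4 = 28/54
  C: (18/54) * 4 = 72/54
  B: (4/54) * 5 = 20/54
Sum = (40 + 25 + 28 + 72 + 20)/54 = 185/54

L = 185/54 = 3.4259 bits/symbol


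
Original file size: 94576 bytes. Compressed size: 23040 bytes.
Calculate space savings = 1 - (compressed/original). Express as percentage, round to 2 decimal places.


ratio = compressed/original = 23040/94576 = 0.243614
savings = 1 - ratio = 1 - 0.243614 = 0.756386
as a percentage: 0.756386 * 100 = 75.64%

Space savings = 1 - 23040/94576 = 75.64%


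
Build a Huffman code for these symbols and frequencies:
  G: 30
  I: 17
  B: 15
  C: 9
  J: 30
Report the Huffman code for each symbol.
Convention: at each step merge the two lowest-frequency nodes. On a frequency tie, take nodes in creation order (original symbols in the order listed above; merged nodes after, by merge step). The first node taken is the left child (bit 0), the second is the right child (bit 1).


Huffman tree construction:
Step 1: Merge C(9) + B(15) = 24
Step 2: Merge I(17) + (C+B)(24) = 41
Step 3: Merge G(30) + J(30) = 60
Step 4: Merge (I+(C+B))(41) + (G+J)(60) = 101
Read each symbol's code off the tree from the root (left child = 0, right child = 1).

Codes:
  G: 10 (length 2)
  I: 00 (length 2)
  B: 011 (length 3)
  C: 010 (length 3)
  J: 11 (length 2)
Average code length: 226/101 = 2.2376 bits/symbol
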